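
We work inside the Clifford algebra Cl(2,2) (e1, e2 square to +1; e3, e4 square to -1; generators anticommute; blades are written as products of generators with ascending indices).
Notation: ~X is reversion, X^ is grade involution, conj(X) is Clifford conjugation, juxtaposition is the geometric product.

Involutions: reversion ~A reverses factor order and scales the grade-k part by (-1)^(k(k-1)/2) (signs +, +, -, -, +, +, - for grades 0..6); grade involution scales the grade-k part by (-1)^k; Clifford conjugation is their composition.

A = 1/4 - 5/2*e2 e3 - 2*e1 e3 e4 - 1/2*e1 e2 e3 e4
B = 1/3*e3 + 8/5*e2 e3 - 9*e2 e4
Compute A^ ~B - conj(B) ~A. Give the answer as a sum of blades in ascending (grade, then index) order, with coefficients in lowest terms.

first term: 4 + 5/6*e2 + 1/12*e3 + 9/2*e1 e3 + 22/15*e1 e4 - 2/5*e2 e3 + 9/4*e2 e4 + 45/2*e3 e4 - 18*e1 e2 e3 - 101/30*e1 e2 e4
second term: -4 - 5/6*e2 - 1/12*e3 + 9/2*e1 e3 + 2/15*e1 e4 - 2/5*e2 e3 + 9/4*e2 e4 + 45/2*e3 e4 + 18*e1 e2 e3 + 91/30*e1 e2 e4
Answer: 8 + 5/3*e2 + 1/6*e3 + 4/3*e1 e4 - 36*e1 e2 e3 - 32/5*e1 e2 e4


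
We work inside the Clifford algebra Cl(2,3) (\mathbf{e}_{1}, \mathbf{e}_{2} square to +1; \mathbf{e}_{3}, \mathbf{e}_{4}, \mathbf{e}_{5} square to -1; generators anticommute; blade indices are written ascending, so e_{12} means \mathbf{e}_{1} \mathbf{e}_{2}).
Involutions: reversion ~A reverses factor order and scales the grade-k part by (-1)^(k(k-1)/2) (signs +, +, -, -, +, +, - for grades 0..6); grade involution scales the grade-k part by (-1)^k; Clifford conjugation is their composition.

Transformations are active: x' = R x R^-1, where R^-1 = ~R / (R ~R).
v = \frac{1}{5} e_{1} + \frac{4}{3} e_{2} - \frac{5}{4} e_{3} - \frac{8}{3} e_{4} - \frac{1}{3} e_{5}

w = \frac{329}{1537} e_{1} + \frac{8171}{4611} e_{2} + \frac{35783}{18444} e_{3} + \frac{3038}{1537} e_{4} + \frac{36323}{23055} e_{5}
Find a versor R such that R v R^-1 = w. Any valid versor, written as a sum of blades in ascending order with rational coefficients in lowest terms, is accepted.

Construction: equal norms (both -\frac{25081}{3600}) license R = v + w = \frac{3182}{7685} e_{1} + \frac{4773}{1537} e_{2} + \frac{3182}{4611} e_{3} - \frac{3182}{4611} e_{4} + \frac{9546}{7685} e_{5} — nothing changes along that direction, while (v - w)/2 changes sign, so v maps onto w.
Answer: \frac{3182}{7685} e_{1} + \frac{4773}{1537} e_{2} + \frac{3182}{4611} e_{3} - \frac{3182}{4611} e_{4} + \frac{9546}{7685} e_{5}


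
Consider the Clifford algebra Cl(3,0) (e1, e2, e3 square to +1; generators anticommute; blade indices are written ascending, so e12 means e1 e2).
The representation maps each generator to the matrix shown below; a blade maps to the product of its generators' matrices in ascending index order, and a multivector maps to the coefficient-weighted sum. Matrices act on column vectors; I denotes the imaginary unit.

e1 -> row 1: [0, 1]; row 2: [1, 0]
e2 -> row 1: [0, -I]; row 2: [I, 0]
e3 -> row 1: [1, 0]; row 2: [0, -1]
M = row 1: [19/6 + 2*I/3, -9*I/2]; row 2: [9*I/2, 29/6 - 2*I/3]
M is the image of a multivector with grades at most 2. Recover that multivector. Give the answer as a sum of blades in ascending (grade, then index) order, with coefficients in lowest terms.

Method: 1, rho(e1), rho(e2), rho(e3) form a trace-orthogonal basis of the 2x2 complex matrices (tr(X Y) = 2 if X = Y, else 0), so M = m0*1 + m1*rho(e1) + m2*rho(e2) + m3*rho(e3) with m0 = tr(M)/2 = 4, m1 = tr(M rho(e1))/2 = 0, m2 = tr(M rho(e2))/2 = 9/2, m3 = tr(M rho(e3))/2 = -5/6 + 2*I/3.
Multiplying table entries, the bivector images are rho(e12) = I*rho(e3), rho(e13) = -I*rho(e2), rho(e23) = I*rho(e1); with real blade coefficients the real parts of m0..m3 are the coefficients of 1, e1, e2, e3 and the imaginary parts give the bivectors (e23: Im m1, e13: -Im m2, e12: Im m3).
Answer: 4 + 9/2*e2 - 5/6*e3 + 2/3*e12


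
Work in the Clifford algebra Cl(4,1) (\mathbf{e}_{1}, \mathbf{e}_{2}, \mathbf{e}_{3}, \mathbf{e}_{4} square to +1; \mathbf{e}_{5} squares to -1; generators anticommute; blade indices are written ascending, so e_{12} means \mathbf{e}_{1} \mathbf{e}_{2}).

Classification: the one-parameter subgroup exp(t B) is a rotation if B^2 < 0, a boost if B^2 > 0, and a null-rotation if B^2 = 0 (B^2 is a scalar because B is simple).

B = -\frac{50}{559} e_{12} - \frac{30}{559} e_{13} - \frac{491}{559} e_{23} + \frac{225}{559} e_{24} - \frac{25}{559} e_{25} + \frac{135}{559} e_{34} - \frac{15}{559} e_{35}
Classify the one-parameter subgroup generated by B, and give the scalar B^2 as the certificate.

B^2 term by term: the squares give (-\frac{50}{559})^2*(e_{12})^2 + (-\frac{30}{559})^2*(e_{13})^2 + (-\frac{491}{559})^2*(e_{23})^2 + (\frac{225}{559})^2*(e_{24})^2 + (-\frac{25}{559})^2*(e_{25})^2 + (\frac{135}{559})^2*(e_{34})^2 + (-\frac{15}{559})^2*(e_{35})^2 = \frac{2500}{312481}*(-1) + \frac{900}{312481}*(-1) + \frac{241081}{312481}*(-1) + \frac{50625}{312481}*(-1) + \frac{625}{312481}*(+1) + \frac{18225}{312481}*(-1) + \frac{225}{312481}*(+1) = -1 (each basis 2-blade squares to minus the product of its generators' squares); cross terms between blades sharing an index anticommute and cancel; the commuting (index-disjoint) pairs give grade-4 terms 2*c*c'*(blade product), which cancel blade by blade — e_{1234}: -\frac{13500}{312481} + \frac{13500}{312481} = 0; e_{1235}: \frac{1500}{312481} - \frac{1500}{312481} = 0; e_{2345}: \frac{6750}{312481} - \frac{6750}{312481} = 0 — confirming B is simple. So B^2 = -1.
Answer: rotation, certificate B^2 = -1. One invariant decides it: the square -1 survives every conjugation, and its sign is exactly the classification.


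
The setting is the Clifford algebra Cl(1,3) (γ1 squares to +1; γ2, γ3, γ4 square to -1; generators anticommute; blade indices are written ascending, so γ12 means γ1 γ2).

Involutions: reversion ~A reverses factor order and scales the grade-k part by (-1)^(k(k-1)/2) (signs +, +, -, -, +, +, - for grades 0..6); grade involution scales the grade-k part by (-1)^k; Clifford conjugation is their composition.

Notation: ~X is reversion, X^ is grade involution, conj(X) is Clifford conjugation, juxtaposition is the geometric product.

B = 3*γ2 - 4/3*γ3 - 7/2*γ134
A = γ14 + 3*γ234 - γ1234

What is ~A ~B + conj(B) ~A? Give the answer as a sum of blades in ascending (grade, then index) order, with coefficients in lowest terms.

first term: -7/2*γ2 + 7/2*γ3 - 21/2*γ12 + 4*γ24 + 9*γ34 + 13/3*γ124 + 5/3*γ134
second term: -7/2*γ2 - 7/2*γ3 - 21/2*γ12 - 4*γ24 - 9*γ34 - 5/3*γ124 + 13/3*γ134
Answer: -7*γ2 - 21*γ12 + 8/3*γ124 + 6*γ134


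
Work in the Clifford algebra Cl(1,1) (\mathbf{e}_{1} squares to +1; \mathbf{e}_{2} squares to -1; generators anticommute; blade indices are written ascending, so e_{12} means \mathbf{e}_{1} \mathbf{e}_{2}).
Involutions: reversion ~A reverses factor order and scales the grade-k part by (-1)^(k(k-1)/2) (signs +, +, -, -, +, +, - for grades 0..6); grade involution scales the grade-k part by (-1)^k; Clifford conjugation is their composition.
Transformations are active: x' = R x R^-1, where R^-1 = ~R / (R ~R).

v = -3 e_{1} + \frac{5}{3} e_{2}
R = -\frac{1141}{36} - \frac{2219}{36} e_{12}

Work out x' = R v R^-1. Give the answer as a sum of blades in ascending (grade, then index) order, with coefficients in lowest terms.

~R = -\frac{1141}{36} + \frac{2219}{36} e_{12}, and R ~R = -\frac{75460}{27}, so R^-1 = ~R / (-\frac{75460}{27}).
R v = \frac{5341}{27} e_{1} - \frac{6419}{27} e_{2}
Answer: \frac{29647}{3960} e_{1} - \frac{27953}{3960} e_{2}


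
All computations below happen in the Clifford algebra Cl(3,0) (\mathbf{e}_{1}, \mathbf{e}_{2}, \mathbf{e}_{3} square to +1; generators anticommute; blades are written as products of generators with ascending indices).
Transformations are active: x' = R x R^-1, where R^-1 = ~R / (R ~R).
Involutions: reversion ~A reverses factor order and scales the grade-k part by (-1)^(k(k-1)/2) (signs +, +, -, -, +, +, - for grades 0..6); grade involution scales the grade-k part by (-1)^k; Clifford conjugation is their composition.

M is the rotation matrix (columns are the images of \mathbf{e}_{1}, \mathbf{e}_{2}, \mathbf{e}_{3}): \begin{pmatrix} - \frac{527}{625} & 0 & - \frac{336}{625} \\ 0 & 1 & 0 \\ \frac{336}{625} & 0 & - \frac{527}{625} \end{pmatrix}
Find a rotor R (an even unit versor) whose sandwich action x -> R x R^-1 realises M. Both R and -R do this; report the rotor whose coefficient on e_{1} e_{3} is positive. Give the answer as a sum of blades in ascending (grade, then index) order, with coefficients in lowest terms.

Method: write R = a + b12*e_{1} e_{2} + b13*e_{1} e_{3} + b23*e_{2} e_{3} with a^2 + b12^2 + b13^2 + b23^2 = 1 (so R^-1 = ~R). Expanding the columns R e_j ~R gives tr M = 4a^2 - 1 and, from the antisymmetric part, M21 - M12 = -4a*b12, M13 - M31 = 4a*b13, M32 - M23 = -4a*b23.
Here tr M = -\frac{429}{625}, so a^2 = (1 + tr M)/4 = \frac{49}{625} and a = ±\frac{7}{25}. Taking a = \frac{7}{25}: M21 - M12 = 0, M13 - M31 = -\frac{672}{625}, M32 - M23 = 0, giving b12 = 0, b13 = -\frac{24}{25}, b23 = 0, i.e. R = \frac{7}{25} - \frac{24}{25} e_{1} e_{3}.
Its e_{1} e_{3} coefficient is negative, so report the other preimage -R.
Answer: -\frac{7}{25} + \frac{24}{25} e_{1} e_{3}. Note: both R and -R realise this M (trace -\frac{429}{625}); the covering map identifies them, and the e_{1} e_{3}-coefficient sign is the tie-breaker.


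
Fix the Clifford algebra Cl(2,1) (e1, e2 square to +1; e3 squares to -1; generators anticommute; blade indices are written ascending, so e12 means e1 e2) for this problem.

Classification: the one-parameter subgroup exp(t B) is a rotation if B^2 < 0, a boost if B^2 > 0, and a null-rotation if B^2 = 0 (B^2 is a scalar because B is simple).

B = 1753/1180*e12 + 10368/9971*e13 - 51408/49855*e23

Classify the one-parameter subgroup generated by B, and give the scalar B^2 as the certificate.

B^2 term by term: the squares give (1753/1180)^2*(e12)^2 + (10368/9971)^2*(e13)^2 + (-51408/49855)^2*(e23)^2 = 3073009/1392400*(-1) + 107495424/99420841*(+1) + 2642782464/2485521025*(+1) = -1/16 (each basis 2-blade squares to minus the product of its generators' squares); cross terms between blades sharing an index anticommute and cancel. So B^2 = -1/16.
Answer: rotation, certificate B^2 = -1/16. No conjugation can change B^2 = -1/16; the sign gives the class.


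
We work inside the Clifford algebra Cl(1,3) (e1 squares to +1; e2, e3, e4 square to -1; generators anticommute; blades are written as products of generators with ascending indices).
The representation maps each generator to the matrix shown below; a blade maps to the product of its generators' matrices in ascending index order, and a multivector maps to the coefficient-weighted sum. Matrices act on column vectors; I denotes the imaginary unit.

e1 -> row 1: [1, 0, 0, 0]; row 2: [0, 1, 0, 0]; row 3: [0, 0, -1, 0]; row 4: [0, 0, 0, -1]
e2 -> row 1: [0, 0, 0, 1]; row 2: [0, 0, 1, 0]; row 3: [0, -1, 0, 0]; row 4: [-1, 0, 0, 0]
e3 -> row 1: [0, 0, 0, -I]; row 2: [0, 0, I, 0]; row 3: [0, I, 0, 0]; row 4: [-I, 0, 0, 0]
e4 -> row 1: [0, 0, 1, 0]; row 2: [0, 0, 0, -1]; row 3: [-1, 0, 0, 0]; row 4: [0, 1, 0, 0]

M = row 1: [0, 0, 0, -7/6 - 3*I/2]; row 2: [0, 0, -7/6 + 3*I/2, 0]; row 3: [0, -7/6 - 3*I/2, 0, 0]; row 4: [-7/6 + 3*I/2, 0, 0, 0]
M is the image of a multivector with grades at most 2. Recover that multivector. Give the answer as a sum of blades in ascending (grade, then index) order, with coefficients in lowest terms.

Method: the blade images are trace-orthogonal — tr(rho(e_A) rho(e_B)^-1) = 4 if A = B and 0 otherwise — and rho(e_A)^-1 = (e_A)^2 * rho(e_A) with (e_A)^2 = +1 or -1, so the coefficient of e_A in the preimage is (e_A)^2 * tr(M rho(e_A))/4.
Nonzero projections over blades of grade <= 2: e1 e2: (e1 e2)^2 = +1, tr(M rho(e1 e2)) = -14/3, coefficient -7/6; e1 e3: (e1 e3)^2 = +1, tr(M rho(e1 e3)) = 6, coefficient 3/2. Every other blade of grade <= 2 projects to 0.
Answer: -7/6*e1 e2 + 3/2*e1 e3


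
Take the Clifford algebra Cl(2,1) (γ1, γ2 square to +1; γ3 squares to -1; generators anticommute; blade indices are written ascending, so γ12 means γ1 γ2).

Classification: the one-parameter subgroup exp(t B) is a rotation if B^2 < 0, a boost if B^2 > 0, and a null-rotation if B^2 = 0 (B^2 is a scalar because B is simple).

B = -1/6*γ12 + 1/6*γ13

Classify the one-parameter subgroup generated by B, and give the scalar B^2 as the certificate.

B^2 term by term: the squares give (-1/6)^2*(γ12)^2 + (1/6)^2*(γ13)^2 = 1/36*(-1) + 1/36*(+1) = 0 (each basis 2-blade squares to minus the product of its generators' squares); cross terms between blades sharing an index anticommute and cancel. So B^2 = 0.
Answer: null-rotation, certificate B^2 = 0. Key observation: B^2 = 0 is a conjugation invariant, so its sign decides the class regardless of the surface form of B.


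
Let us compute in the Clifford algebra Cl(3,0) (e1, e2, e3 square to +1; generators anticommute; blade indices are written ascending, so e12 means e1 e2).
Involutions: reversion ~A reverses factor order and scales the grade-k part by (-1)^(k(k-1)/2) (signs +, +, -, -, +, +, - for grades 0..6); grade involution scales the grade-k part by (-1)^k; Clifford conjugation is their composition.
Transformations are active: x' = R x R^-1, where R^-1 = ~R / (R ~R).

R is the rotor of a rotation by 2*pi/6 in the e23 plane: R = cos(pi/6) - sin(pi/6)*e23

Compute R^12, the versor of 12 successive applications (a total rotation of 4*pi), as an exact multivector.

Because a rotor carries half the rotation angle, composing 12 copies of this e23-plane rotor multiplies the phase: 12*(pi/6) = 2*pi, hence R^12 = cos(2*pi) - sin(2*pi)*e23.
cos(2*pi) = 1 and sin(2*pi) = 0, so R^12 = 1. The total rotation 4*pi is 2 full turns, so every vector returns to itself, yet the rotor is +1, back on the identity sheet (an even number of 2*pi turns).
Answer: 1


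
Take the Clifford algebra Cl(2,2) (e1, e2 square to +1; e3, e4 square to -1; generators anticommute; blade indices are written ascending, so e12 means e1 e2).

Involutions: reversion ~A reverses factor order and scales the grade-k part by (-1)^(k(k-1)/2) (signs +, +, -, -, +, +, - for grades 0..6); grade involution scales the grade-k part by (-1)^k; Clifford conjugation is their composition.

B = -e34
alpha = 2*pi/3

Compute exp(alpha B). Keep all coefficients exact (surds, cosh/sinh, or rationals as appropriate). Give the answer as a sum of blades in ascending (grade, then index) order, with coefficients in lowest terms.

B^2 = (-1)^2*(e34)^2 = 1*(-1) = -1 (a basis 2-blade squares to minus the product of its generators' squares).
B^2 = -1 — B^2 < 0, so the exponential closes trigonometrically: l = 1, alpha*l = 2*pi/3, so exp(alpha B) = cos(2*pi/3) + (sin(2*pi/3)/1)*B = -1/2 + (sqrt(3)/2)*B.
Answer: -1/2 - sqrt(3)/2*e34


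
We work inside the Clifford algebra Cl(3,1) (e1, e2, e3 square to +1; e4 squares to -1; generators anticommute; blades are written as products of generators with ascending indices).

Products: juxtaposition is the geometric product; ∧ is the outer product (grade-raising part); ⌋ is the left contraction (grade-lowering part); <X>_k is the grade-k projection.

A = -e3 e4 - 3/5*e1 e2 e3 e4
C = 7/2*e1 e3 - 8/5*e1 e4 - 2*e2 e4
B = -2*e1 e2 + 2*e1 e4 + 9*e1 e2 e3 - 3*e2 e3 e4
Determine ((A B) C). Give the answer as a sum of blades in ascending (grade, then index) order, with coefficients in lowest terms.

step 1: 9/5*e1 + 3*e2 - 27/5*e4 + 2*e1 e3 - 6/5*e2 e3 - 6/5*e3 e4 + 9*e1 e2 e4 + 2*e1 e2 e3 e4
step 2: -7 - 234/25*e1 + 126/5*e2 + 63/10*e3 - 222/25*e4 - 21/5*e1 e2 + 52/25*e1 e3 + 21/5*e1 e4 - 28/5*e2 e3 + 7*e2 e4 + 4/5*e3 e4 - 21/2*e1 e2 e3 + 6/5*e1 e2 e4 - 189/10*e1 e3 e4 - 63/2*e2 e3 e4 + 148/25*e1 e2 e3 e4
Answer: -7 - 234/25*e1 + 126/5*e2 + 63/10*e3 - 222/25*e4 - 21/5*e1 e2 + 52/25*e1 e3 + 21/5*e1 e4 - 28/5*e2 e3 + 7*e2 e4 + 4/5*e3 e4 - 21/2*e1 e2 e3 + 6/5*e1 e2 e4 - 189/10*e1 e3 e4 - 63/2*e2 e3 e4 + 148/25*e1 e2 e3 e4


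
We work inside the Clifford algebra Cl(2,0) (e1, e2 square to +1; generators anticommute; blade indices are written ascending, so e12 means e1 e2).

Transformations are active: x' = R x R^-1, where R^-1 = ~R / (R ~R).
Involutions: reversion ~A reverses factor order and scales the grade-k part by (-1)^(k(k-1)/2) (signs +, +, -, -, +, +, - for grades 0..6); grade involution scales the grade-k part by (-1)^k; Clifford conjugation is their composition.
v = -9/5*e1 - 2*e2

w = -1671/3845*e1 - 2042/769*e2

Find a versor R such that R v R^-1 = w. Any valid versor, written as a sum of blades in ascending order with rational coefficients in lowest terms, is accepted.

The midline construction: v and w both square to 181/25, so reflecting in their sum -8592/3845*e1 - 3580/769*e2 exchanges them.
Answer: -8592/3845*e1 - 3580/769*e2


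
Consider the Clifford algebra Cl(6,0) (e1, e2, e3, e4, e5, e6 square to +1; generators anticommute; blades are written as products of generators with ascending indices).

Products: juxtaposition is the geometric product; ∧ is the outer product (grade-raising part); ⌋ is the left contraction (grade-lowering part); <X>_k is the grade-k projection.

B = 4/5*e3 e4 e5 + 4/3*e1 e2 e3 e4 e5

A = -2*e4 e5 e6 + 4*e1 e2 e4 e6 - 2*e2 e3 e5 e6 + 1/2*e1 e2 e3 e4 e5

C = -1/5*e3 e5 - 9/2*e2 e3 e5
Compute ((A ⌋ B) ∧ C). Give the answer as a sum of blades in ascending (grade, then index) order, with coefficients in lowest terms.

step 1: 2/3
step 2: -2/15*e3 e5 - 3*e2 e3 e5
Answer: -2/15*e3 e5 - 3*e2 e3 e5


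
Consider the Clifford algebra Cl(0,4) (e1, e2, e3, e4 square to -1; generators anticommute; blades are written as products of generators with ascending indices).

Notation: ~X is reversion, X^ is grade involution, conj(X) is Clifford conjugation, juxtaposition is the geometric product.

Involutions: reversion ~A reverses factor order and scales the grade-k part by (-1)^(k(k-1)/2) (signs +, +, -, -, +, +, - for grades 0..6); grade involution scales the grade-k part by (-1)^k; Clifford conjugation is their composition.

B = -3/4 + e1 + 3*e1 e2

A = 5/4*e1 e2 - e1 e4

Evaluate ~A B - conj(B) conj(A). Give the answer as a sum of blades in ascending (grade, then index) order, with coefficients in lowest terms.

first term: 15/4 - 5/4*e2 + e4 + 15/16*e1 e2 - 3/4*e1 e4 - 3*e2 e4
second term: -15/4 - 5/4*e2 + e4 + 15/16*e1 e2 - 3/4*e1 e4 - 3*e2 e4
Answer: 15/2


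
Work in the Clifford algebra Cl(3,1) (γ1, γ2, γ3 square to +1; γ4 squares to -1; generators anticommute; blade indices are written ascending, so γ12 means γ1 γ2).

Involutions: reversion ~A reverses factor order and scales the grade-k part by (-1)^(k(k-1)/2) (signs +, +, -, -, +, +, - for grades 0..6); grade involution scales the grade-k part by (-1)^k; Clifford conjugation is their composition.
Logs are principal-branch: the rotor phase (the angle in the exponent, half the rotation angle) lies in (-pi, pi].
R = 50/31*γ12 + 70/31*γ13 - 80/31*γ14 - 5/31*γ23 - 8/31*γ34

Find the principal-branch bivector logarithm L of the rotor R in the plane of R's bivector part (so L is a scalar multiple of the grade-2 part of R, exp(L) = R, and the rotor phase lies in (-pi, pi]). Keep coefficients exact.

The scalar part of R is 0, so the principal-branch rotor phase is pinned; divide the bivector part by its sine to get the unit plane — L is the phase times that plane.
Concretely: cos(phase) = 0 gives phase = ±pi/2, and since phase/sin(phase) is even the sign is immaterial: L = (phase/sin(phase)) * <R>_2 = (pi/2) * <R>_2.
Answer: 25*pi/31*γ12 + 35*pi/31*γ13 - 40*pi/31*γ14 - 5*pi/62*γ23 - 4*pi/31*γ34


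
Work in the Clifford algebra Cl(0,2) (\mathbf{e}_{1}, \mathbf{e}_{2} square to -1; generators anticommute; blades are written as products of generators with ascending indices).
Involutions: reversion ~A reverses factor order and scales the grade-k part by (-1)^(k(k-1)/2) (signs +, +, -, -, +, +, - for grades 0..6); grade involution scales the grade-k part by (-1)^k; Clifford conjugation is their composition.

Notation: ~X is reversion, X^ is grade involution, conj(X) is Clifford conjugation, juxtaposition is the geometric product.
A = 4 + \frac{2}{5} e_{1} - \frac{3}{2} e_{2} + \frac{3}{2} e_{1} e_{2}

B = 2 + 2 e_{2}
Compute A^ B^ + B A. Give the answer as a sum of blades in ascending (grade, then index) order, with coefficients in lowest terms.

first term: 11 + \frac{11}{5} e_{1} - 5 e_{2} + \frac{19}{5} e_{1} e_{2}
second term: 11 + \frac{19}{5} e_{1} + 5 e_{2} + \frac{11}{5} e_{1} e_{2}
Answer: 22 + 6 e_{1} + 6 e_{1} e_{2}


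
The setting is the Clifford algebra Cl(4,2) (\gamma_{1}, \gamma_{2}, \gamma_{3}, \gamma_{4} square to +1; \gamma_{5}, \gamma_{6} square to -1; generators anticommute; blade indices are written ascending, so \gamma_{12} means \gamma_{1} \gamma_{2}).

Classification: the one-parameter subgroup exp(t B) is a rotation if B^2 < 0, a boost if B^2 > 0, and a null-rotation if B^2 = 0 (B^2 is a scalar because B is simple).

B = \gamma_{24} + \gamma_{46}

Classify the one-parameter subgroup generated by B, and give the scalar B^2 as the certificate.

B^2 term by term: the squares give (1)^2*(\gamma_{24})^2 + (1)^2*(\gamma_{46})^2 = 1*(-1) + 1*(+1) = 0 (each basis 2-blade squares to minus the product of its generators' squares); cross terms between blades sharing an index anticommute and cancel. So B^2 = 0.
Answer: null-rotation, certificate B^2 = 0. Because 0 is invariant under every versor sandwich, the classification follows from its sign alone.


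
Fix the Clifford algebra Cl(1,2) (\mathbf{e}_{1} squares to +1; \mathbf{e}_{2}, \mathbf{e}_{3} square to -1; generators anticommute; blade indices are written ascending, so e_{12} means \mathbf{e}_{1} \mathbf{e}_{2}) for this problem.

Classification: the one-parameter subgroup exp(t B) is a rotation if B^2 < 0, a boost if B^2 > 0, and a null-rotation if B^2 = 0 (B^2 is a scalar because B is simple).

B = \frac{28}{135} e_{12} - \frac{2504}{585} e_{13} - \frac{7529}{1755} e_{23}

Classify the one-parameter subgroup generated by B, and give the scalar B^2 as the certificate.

B^2 term by term: the squares give (\frac{28}{135})^2*(e_{12})^2 + (-\frac{2504}{585})^2*(e_{13})^2 + (-\frac{7529}{1755})^2*(e_{23})^2 = \frac{784}{18225}*(+1) + \frac{6270016}{342225}*(+1) + \frac{56685841}{3080025}*(-1) = -\frac{1}{25} (each basis 2-blade squares to minus the product of its generators' squares); cross terms between blades sharing an index anticommute and cancel. So B^2 = -\frac{1}{25}.
Answer: rotation, certificate B^2 = -\frac{1}{25}. Because -\frac{1}{25} is invariant under every versor sandwich, the classification follows from its sign alone.


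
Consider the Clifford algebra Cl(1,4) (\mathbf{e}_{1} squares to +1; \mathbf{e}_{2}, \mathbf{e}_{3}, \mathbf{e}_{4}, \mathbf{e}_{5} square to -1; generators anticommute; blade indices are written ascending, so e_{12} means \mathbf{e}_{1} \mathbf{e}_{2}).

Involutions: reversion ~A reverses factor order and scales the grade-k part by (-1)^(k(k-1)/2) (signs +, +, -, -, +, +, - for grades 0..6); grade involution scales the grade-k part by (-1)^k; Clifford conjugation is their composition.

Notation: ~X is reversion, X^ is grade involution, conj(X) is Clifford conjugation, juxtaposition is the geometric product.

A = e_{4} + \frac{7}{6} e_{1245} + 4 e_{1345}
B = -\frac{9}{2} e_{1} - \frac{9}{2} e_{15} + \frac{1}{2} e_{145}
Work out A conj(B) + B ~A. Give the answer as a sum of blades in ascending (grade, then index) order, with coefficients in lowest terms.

first term: \frac{7}{12} e_{2} + 2 e_{3} - \frac{9}{2} e_{14} + \frac{1}{2} e_{15} + \frac{21}{4} e_{24} + 18 e_{34} - \frac{9}{2} e_{145} - \frac{21}{4} e_{245} - 18 e_{345}
second term: -\frac{7}{12} e_{2} - 2 e_{3} - \frac{9}{2} e_{14} + \frac{1}{2} e_{15} - \frac{21}{4} e_{24} - 18 e_{34} + \frac{9}{2} e_{145} - \frac{21}{4} e_{245} - 18 e_{345}
Answer: -9 e_{14} + e_{15} - \frac{21}{2} e_{245} - 36 e_{345}


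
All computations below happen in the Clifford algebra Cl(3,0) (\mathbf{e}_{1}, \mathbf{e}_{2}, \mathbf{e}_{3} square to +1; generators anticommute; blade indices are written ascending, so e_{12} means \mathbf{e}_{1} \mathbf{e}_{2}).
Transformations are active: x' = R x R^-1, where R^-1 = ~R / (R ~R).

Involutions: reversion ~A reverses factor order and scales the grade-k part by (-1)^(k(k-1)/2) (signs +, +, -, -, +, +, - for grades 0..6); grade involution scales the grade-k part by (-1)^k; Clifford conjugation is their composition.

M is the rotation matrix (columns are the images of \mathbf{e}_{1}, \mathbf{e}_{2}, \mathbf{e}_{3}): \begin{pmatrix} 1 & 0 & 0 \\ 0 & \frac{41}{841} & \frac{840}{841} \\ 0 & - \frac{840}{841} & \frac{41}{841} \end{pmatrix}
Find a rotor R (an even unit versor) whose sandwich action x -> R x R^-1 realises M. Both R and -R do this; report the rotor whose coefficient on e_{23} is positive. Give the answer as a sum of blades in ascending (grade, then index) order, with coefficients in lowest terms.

Method: write R = a + b12*e_{12} + b13*e_{13} + b23*e_{23} with a^2 + b12^2 + b13^2 + b23^2 = 1 (so R^-1 = ~R). Expanding the columns R e_j ~R gives tr M = 4a^2 - 1 and, from the antisymmetric part, M21 - M12 = -4a*b12, M13 - M31 = 4a*b13, M32 - M23 = -4a*b23.
Here tr M = \frac{923}{841}, so a^2 = (1 + tr M)/4 = \frac{441}{841} and a = ±\frac{21}{29}. Taking a = \frac{21}{29}: M21 - M12 = 0, M13 - M31 = 0, M32 - M23 = -\frac{1680}{841}, giving b12 = 0, b13 = 0, b23 = \frac{20}{29}, i.e. R = \frac{21}{29} + \frac{20}{29} e_{23}.
Its e_{23} coefficient is already positive.
Answer: \frac{21}{29} + \frac{20}{29} e_{23}. Key observation: the double cover Spin(3) -> SO(3) sends R and -R to the same matrix (trace \frac{923}{841} here), so the stated sign of the e_{23} coefficient is what selects one sheet.


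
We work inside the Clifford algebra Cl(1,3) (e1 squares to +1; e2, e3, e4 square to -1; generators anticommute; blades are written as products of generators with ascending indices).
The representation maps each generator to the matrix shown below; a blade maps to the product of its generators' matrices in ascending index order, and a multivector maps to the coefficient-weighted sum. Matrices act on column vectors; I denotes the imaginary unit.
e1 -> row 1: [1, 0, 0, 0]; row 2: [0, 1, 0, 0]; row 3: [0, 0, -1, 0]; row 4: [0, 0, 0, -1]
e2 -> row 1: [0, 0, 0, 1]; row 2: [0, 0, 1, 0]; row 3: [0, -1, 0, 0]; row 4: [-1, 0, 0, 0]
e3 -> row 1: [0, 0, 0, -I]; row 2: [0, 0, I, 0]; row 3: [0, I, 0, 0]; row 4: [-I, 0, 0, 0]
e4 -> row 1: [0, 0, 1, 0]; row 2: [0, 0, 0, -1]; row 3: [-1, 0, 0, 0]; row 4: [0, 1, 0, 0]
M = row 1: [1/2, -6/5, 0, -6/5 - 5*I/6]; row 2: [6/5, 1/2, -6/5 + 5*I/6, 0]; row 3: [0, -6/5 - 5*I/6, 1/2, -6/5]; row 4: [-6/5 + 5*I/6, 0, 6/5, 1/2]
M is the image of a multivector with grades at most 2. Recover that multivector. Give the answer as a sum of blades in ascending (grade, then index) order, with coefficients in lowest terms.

Method: the blade images are trace-orthogonal — tr(rho(e_A) rho(e_B)^-1) = 4 if A = B and 0 otherwise — and rho(e_A)^-1 = (e_A)^2 * rho(e_A) with (e_A)^2 = +1 or -1, so the coefficient of e_A in the preimage is (e_A)^2 * tr(M rho(e_A))/4.
Nonzero projections over blades of grade <= 2: 1: (1)^2 = +1, tr(M 1) = 2, coefficient 1/2; e1 e2: (e1 e2)^2 = +1, tr(M rho(e1 e2)) = -24/5, coefficient -6/5; e1 e3: (e1 e3)^2 = +1, tr(M rho(e1 e3)) = 10/3, coefficient 5/6; e2 e4: (e2 e4)^2 = -1, tr(M rho(e2 e4)) = 24/5, coefficient -6/5. Every other blade of grade <= 2 projects to 0.
Answer: 1/2 - 6/5*e1 e2 + 5/6*e1 e3 - 6/5*e2 e4


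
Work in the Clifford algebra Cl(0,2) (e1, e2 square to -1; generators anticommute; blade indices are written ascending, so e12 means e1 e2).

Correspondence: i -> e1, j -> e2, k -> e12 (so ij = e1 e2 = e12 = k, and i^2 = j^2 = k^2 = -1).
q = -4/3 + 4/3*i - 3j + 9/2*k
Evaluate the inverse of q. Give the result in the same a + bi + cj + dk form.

In blades: q = -4/3 + 4/3*e1 - 3*e2 + 9/2*e12.
With qbar = -4/3 - 4/3*e1 + 3*e2 - 9/2*e12 (scalar fixed, mapped units negated), q qbar = 1181/36 (the sum of squared coefficients), so q^-1 = qbar / (1181/36) = -48/1181 - 48/1181*e1 + 108/1181*e2 - 162/1181*e12; translating back:
Answer: -48/1181 - 48/1181*i + 108/1181*j - 162/1181*k


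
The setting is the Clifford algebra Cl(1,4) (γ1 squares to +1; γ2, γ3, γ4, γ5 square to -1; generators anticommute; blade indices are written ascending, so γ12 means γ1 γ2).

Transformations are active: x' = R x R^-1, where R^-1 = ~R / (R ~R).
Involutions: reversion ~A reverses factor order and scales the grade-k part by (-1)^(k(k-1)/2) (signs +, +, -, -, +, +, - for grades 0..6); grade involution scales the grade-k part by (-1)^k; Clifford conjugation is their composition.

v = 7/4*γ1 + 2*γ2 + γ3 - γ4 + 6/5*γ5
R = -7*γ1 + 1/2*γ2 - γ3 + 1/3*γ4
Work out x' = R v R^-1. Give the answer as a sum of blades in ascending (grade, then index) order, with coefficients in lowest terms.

~R = -7*γ1 + 1/2*γ2 - γ3 + 1/3*γ4, and R ~R = 1715/36, so R^-1 = ~R / (1715/36).
R v = -143/12 - 119/8*γ12 - 21/4*γ13 + 77/12*γ14 - 42/5*γ15 + 5/2*γ23 - 7/6*γ24 + 3/5*γ25 + 2/3*γ34 - 6/5*γ35 + 2/5*γ45
Answer: 1717/980*γ1 - 3859/1715*γ2 - 857/1715*γ3 + 1429/1715*γ4 - 6/5*γ5


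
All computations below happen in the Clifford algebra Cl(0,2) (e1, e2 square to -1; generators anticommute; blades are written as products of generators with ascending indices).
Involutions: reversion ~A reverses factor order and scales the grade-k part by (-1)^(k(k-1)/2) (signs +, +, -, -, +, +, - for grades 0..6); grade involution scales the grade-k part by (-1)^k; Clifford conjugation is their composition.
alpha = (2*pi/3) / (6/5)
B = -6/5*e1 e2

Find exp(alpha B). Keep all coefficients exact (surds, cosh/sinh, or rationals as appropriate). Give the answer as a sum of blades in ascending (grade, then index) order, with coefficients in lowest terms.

B^2 = (-6/5)^2*(e1 e2)^2 = 36/25*(-1) = -36/25 (a basis 2-blade squares to minus the product of its generators' squares).
B^2 = -36/25 — a negative square means the series sums to a rotation: l = 6/5, alpha*l = 2*pi/3, so exp(alpha B) = cos(2*pi/3) + (sin(2*pi/3)/(6/5))*B = -1/2 + (5*sqrt(3)/12)*B.
Answer: -1/2 - sqrt(3)/2*e1 e2


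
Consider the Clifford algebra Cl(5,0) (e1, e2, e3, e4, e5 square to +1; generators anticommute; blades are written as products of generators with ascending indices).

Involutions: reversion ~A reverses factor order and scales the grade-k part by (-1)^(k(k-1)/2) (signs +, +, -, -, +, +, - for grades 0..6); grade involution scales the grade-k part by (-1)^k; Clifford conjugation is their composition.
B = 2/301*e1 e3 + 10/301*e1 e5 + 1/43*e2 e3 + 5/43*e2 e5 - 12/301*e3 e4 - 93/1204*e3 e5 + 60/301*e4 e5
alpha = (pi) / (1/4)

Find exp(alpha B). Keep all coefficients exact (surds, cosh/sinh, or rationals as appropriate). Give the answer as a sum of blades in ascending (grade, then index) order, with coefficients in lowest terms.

B^2 term by term: the squares give (2/301)^2*(e1 e3)^2 + (10/301)^2*(e1 e5)^2 + (1/43)^2*(e2 e3)^2 + (5/43)^2*(e2 e5)^2 + (-12/301)^2*(e3 e4)^2 + (-93/1204)^2*(e3 e5)^2 + (60/301)^2*(e4 e5)^2 = 4/90601*(-1) + 100/90601*(-1) + 1/1849*(-1) + 25/1849*(-1) + 144/90601*(-1) + 8649/1449616*(-1) + 3600/90601*(-1) = -1/16 (each basis 2-blade squares to minus the product of its generators' squares); cross terms between blades sharing an index anticommute and cancel; the commuting (index-disjoint) pairs give grade-4 terms 2*c*c'*(blade product), which cancel blade by blade — e1 e2 e3 e5: -20/12943 + 20/12943 = 0; e1 e3 e4 e5: 240/90601 - 240/90601 = 0; e2 e3 e4 e5: 120/12943 - 120/12943 = 0 — confirming B is simple. So B^2 = -1/16.
B^2 = -1/16 — since the square is negative, the closed form is circular: l = 1/4, alpha*l = pi, so exp(alpha B) = cos(pi) + (sin(pi)/(1/4))*B = -1 + (0)*B.
Answer: -1


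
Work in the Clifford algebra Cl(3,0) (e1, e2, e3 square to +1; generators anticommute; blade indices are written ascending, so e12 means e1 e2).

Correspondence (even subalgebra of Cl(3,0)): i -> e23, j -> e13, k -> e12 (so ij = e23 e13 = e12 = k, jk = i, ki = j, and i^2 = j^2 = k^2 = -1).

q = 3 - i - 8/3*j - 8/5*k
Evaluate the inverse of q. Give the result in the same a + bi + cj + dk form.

In blades: q = 3 - 8/5*e12 - 8/3*e13 - e23.
With qbar = 3 + 8/5*e12 + 8/3*e13 + e23 (scalar fixed, mapped units negated), q qbar = 4426/225 (the sum of squared coefficients), so q^-1 = qbar / (4426/225) = 675/4426 + 180/2213*e12 + 300/2213*e13 + 225/4426*e23; translating back:
Answer: 675/4426 + 225/4426*i + 300/2213*j + 180/2213*k


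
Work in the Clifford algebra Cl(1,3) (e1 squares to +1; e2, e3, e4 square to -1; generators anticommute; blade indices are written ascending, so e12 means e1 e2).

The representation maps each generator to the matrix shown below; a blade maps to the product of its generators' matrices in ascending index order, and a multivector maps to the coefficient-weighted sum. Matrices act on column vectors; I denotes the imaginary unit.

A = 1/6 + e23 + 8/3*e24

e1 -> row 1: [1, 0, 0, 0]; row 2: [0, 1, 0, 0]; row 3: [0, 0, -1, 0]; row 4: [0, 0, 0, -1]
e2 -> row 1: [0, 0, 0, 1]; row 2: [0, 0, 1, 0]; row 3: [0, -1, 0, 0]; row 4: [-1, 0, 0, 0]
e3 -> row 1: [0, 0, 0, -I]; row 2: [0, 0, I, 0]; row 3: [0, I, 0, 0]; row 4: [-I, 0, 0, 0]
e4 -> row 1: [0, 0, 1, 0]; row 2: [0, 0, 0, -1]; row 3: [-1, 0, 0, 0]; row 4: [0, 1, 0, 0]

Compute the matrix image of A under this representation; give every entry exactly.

Bivector images (products of the table entries): rho(e23) = rho(e2)rho(e3) = row 1: [-I, 0, 0, 0]; row 2: [0, I, 0, 0]; row 3: [0, 0, -I, 0]; row 4: [0, 0, 0, I]; rho(e24) = rho(e2)rho(e4) = row 1: [0, 1, 0, 0]; row 2: [-1, 0, 0, 0]; row 3: [0, 0, 0, 1]; row 4: [0, 0, -1, 0].
M = (1/6)*1 + (1)*rho(e23) + (8/3)*rho(e24), summed entrywise (1 is the identity matrix):
Answer: row 1: [1/6 - I, 8/3, 0, 0]; row 2: [-8/3, 1/6 + I, 0, 0]; row 3: [0, 0, 1/6 - I, 8/3]; row 4: [0, 0, -8/3, 1/6 + I]


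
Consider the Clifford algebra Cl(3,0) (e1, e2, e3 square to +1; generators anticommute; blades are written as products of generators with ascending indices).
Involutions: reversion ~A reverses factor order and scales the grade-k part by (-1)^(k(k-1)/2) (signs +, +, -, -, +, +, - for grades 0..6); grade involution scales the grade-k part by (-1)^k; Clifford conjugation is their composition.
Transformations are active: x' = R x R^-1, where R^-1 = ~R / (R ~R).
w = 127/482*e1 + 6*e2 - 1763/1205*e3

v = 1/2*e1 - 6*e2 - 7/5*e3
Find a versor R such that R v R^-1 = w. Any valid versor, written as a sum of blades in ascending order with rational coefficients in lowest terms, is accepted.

Sketch: the shared square 3821/100 makes R = v + w = 184/241*e1 - 690/241*e3 the natural versor; its sandwich fixes that direction, negates (v - w)/2, and sends v to w.
Answer: 184/241*e1 - 690/241*e3


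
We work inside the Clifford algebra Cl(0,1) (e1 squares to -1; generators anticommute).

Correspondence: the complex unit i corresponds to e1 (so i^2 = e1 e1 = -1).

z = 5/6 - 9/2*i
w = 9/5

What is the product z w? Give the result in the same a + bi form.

In blades: z = 5/6 - 9/2*e1, w = 9/5.
Distribute z over w term by term (generator squares from the signature, products reordered to ascending indices): (5/6)*w = 3/2; (-9/2*e1)*w = -81/10*e1.
Sum: 3/2 - 81/10*e1; translating back through the correspondence:
Answer: 3/2 - 81/10*i


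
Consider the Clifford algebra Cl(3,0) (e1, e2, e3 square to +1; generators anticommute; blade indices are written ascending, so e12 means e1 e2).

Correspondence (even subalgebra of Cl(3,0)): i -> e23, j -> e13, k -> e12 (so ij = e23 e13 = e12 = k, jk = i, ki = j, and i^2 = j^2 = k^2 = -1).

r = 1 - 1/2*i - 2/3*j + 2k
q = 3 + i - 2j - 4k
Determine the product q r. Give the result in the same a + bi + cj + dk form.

In blades: q = 3 - 4*e12 - 2*e13 + e23, r = 1 + 2*e12 - 2/3*e13 - 1/2*e23.
Distribute q over r term by term (generator squares from the signature, products reordered to ascending indices): (3)*r = 3 + 6*e12 - 2*e13 - 3/2*e23; (-4*e12)*r = 8 - 4*e12 + 2*e13 - 8/3*e23; (-2*e13)*r = -4/3 - e12 - 2*e13 - 4*e23; (e23)*r = 1/2 - 2/3*e12 - 2*e13 + e23.
Sum: 61/6 + 1/3*e12 - 4*e13 - 43/6*e23; translating back through the correspondence:
Answer: 61/6 - 43/6*i - 4j + 1/3*k


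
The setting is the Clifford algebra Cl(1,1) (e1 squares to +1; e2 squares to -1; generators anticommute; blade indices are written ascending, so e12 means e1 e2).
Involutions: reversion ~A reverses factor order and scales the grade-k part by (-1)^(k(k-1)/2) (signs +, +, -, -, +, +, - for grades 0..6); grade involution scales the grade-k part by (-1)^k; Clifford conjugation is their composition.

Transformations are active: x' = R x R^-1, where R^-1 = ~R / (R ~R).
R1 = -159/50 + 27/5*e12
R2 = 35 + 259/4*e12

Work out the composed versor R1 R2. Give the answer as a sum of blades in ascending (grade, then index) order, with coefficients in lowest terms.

Distribute over the terms of R1 (each basis-blade product reordered to ascending indices, repeated generators contracted through their squares):
(-159/50) R2 = -1113/10 - 41181/200*e12
(27/5*e12) R2 = 6993/20 + 189*e12
Summing the partial products and collecting blades:
Answer: 4767/20 - 3381/200*e12


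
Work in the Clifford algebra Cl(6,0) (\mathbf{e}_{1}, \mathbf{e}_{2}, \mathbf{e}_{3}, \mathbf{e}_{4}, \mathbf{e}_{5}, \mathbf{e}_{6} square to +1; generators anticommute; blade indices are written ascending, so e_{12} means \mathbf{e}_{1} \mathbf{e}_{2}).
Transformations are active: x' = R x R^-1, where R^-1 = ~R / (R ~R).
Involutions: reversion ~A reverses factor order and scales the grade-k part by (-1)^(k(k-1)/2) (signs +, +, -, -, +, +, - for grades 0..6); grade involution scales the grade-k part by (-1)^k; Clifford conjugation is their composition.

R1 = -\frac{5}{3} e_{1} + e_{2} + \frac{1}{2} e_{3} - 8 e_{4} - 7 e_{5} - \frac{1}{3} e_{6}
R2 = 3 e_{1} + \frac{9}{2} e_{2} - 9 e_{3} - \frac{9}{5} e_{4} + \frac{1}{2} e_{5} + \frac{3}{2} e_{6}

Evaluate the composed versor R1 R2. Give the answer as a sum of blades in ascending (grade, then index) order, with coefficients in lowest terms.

Distribute over the terms of R1 (each basis-blade product reordered to ascending indices, repeated generators contracted through their squares):
(-\frac{5}{3} e_{1}) R2 = -5 - \frac{15}{2} e_{12} + 15 e_{13} + 3 e_{14} - \frac{5}{6} e_{15} - \frac{5}{2} e_{16}
(e_{2}) R2 = \frac{9}{2} - 3 e_{12} - 9 e_{23} - \frac{9}{5} e_{24} + \frac{1}{2} e_{25} + \frac{3}{2} e_{26}
(\frac{1}{2} e_{3}) R2 = -\frac{9}{2} - \frac{3}{2} e_{13} - \frac{9}{4} e_{23} - \frac{9}{10} e_{34} + \frac{1}{4} e_{35} + \frac{3}{4} e_{36}
(-8 e_{4}) R2 = \frac{72}{5} + 24 e_{14} + 36 e_{24} - 72 e_{34} - 4 e_{45} - 12 e_{46}
(-7 e_{5}) R2 = -\frac{7}{2} + 21 e_{15} + \frac{63}{2} e_{25} - 63 e_{35} - \frac{63}{5} e_{45} - \frac{21}{2} e_{56}
(-\frac{1}{3} e_{6}) R2 = -\frac{1}{2} + e_{16} + \frac{3}{2} e_{26} - 3 e_{36} - \frac{3}{5} e_{46} + \frac{1}{6} e_{56}
Summing the partial products and collecting blades:
Answer: \frac{27}{5} - \frac{21}{2} e_{12} + \frac{27}{2} e_{13} + 27 e_{14} + \frac{121}{6} e_{15} - \frac{3}{2} e_{16} - \frac{45}{4} e_{23} + \frac{171}{5} e_{24} + 32 e_{25} + 3 e_{26} - \frac{729}{10} e_{34} - \frac{251}{4} e_{35} - \frac{9}{4} e_{36} - \frac{83}{5} e_{45} - \frac{63}{5} e_{46} - \frac{31}{3} e_{56}


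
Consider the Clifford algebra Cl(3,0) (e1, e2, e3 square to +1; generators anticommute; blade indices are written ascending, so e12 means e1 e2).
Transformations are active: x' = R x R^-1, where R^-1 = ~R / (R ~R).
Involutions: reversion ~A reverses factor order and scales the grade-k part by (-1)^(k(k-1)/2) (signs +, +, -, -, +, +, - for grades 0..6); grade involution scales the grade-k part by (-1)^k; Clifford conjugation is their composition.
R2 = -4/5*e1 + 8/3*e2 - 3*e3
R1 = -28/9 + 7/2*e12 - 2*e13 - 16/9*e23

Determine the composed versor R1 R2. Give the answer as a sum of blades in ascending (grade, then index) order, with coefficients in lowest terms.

Distribute over the terms of R2 (each basis-blade product reordered to ascending indices, repeated generators contracted through their squares):
R1 (-4/5*e1) = 112/45*e1 + 14/5*e2 - 8/5*e3 + 64/45*e123
R1 (8/3*e2) = 28/3*e1 - 224/27*e2 + 128/27*e3 + 16/3*e123
R1 (-3*e3) = 6*e1 + 16/3*e2 + 28/3*e3 - 21/2*e123
Summing the partial products and collecting blades:
Answer: 802/45*e1 - 22/135*e2 + 1684/135*e3 - 337/90*e123
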